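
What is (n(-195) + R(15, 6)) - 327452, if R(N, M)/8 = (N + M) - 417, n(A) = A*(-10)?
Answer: -328670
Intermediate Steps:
n(A) = -10*A
R(N, M) = -3336 + 8*M + 8*N (R(N, M) = 8*((N + M) - 417) = 8*((M + N) - 417) = 8*(-417 + M + N) = -3336 + 8*M + 8*N)
(n(-195) + R(15, 6)) - 327452 = (-10*(-195) + (-3336 + 8*6 + 8*15)) - 327452 = (1950 + (-3336 + 48 + 120)) - 327452 = (1950 - 3168) - 327452 = -1218 - 327452 = -328670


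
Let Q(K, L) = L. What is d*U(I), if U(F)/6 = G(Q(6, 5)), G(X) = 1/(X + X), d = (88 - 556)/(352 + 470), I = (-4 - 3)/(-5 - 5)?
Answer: -234/685 ≈ -0.34161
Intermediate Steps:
I = 7/10 (I = -7/(-10) = -7*(-⅒) = 7/10 ≈ 0.70000)
d = -78/137 (d = -468/822 = -468*1/822 = -78/137 ≈ -0.56934)
G(X) = 1/(2*X)
U(F) = ⅗ (U(F) = 6*((½)/5) = 6*((½)*(⅕)) = 6*(⅒) = ⅗)
d*U(I) = -78/137*⅗ = -234/685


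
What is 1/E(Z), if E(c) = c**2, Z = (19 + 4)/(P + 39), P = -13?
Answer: 676/529 ≈ 1.2779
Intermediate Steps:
Z = 23/26 (Z = (19 + 4)/(-13 + 39) = 23/26 ≈ 0.88461)
1/E(Z) = 1/((23/26)**2) = 1/(529/676) = 676/529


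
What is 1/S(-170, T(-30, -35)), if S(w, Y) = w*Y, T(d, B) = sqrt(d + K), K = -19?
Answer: I/1190 ≈ 0.00084034*I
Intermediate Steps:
T(d, B) = sqrt(-19 + d) (T(d, B) = sqrt(d - 19) = sqrt(-19 + d))
S(w, Y) = Y*w
1/S(-170, T(-30, -35)) = 1/(sqrt(-19 - 30)*(-170)) = 1/(sqrt(-49)*(-170)) = 1/((7*I)*(-170)) = 1/(-1190*I) = I/1190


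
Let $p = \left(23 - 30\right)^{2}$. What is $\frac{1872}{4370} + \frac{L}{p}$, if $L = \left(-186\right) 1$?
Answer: $- \frac{360546}{107065} \approx -3.3675$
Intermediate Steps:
$p = 49$ ($p = \left(23 - 30\right)^{2} = \left(-7\right)^{2} = 49$)
$L = -186$
$\frac{1872}{4370} + \frac{L}{p} = \frac{1872}{4370} - \frac{186}{49} = 1872 \cdot \frac{1}{4370} - \frac{186}{49} = \frac{936}{2185} - \frac{186}{49} = - \frac{360546}{107065}$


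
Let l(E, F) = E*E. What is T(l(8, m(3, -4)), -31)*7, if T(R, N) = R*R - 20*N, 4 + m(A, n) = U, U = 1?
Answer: 33012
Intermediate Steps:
m(A, n) = -3 (m(A, n) = -4 + 1 = -3)
l(E, F) = E²
T(R, N) = R² - 20*N
T(l(8, m(3, -4)), -31)*7 = ((8²)² - 20*(-31))*7 = (64² + 620)*7 = (4096 + 620)*7 = 4716*7 = 33012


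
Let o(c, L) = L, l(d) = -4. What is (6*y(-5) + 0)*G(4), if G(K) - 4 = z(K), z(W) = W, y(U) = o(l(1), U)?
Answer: -240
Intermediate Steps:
y(U) = U
G(K) = 4 + K
(6*y(-5) + 0)*G(4) = (6*(-5) + 0)*(4 + 4) = (-30 + 0)*8 = -30*8 = -240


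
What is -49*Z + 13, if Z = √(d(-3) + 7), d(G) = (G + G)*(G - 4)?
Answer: -330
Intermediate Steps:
d(G) = 2*G*(-4 + G) (d(G) = (2*G)*(-4 + G) = 2*G*(-4 + G))
Z = 7 (Z = √(2*(-3)*(-4 - 3) + 7) = √(2*(-3)*(-7) + 7) = √(42 + 7) = √49 = 7)
-49*Z + 13 = -49*7 + 13 = -343 + 13 = -330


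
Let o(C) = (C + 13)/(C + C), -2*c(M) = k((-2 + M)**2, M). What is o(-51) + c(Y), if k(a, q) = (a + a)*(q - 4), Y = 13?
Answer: -55520/51 ≈ -1088.6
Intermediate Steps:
k(a, q) = 2*a*(-4 + q) (k(a, q) = (2*a)*(-4 + q) = 2*a*(-4 + q))
c(M) = -(-2 + M)**2*(-4 + M)
o(C) = (13 + C)/(2*C) (o(C) = (13 + C)/((2*C)) = (13 + C)*(1/(2*C)) = (13 + C)/(2*C))
o(-51) + c(Y) = (1/2)*(13 - 51)/(-51) + (-2 + 13)**2*(4 - 1*13) = (1/2)*(-1/51)*(-38) + 11**2*(4 - 13) = 19/51 + 121*(-9) = 19/51 - 1089 = -55520/51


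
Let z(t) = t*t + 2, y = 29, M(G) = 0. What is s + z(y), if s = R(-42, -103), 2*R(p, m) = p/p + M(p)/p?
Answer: 1687/2 ≈ 843.50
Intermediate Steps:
R(p, m) = 1/2 (R(p, m) = (p/p + 0/p)/2 = (1 + 0)/2 = (1/2)*1 = 1/2)
s = 1/2 ≈ 0.50000
z(t) = 2 + t**2 (z(t) = t**2 + 2 = 2 + t**2)
s + z(y) = 1/2 + (2 + 29**2) = 1/2 + (2 + 841) = 1/2 + 843 = 1687/2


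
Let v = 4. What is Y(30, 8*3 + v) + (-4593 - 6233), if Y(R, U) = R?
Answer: -10796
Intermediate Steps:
Y(30, 8*3 + v) + (-4593 - 6233) = 30 + (-4593 - 6233) = 30 - 10826 = -10796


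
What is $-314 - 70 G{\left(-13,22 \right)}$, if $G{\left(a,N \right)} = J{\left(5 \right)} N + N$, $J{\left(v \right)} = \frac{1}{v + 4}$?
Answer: $- \frac{18226}{9} \approx -2025.1$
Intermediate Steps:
$J{\left(v \right)} = \frac{1}{4 + v}$
$G{\left(a,N \right)} = \frac{10 N}{9}$ ($G{\left(a,N \right)} = \frac{N}{4 + 5} + N = \frac{N}{9} + N = \frac{10 N}{9}$)
$-314 - 70 G{\left(-13,22 \right)} = -314 - 70 \cdot \frac{10}{9} \cdot 22 = -314 - \frac{15400}{9} = - \frac{18226}{9}$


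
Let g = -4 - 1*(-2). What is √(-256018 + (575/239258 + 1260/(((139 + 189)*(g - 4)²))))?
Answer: I*√98544174636183322978/19619156 ≈ 505.98*I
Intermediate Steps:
g = -2 (g = -4 + 2 = -2)
√(-256018 + (575/239258 + 1260/(((139 + 189)*(g - 4)²)))) = √(-256018 + (575/239258 + 1260/(((139 + 189)*(-2 - 4)²)))) = √(-256018 + (575*(1/239258) + 1260/((328*(-6)²)))) = √(-256018 + (575/239258 + 1260/((328*36)))) = √(-256018 + (575/239258 + 1260/11808)) = √(-256018 + (575/239258 + 1260*(1/11808))) = √(-256018 + (575/239258 + 35/328)) = √(-256018 + 4281315/39238312) = √(-10045709880301/39238312) = I*√98544174636183322978/19619156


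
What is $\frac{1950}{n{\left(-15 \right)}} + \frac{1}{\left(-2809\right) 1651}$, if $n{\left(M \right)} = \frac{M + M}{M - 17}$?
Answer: $\frac{9646330719}{4637659} \approx 2080.0$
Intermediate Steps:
$n{\left(M \right)} = \frac{2 M}{-17 + M}$
$\frac{1950}{n{\left(-15 \right)}} + \frac{1}{\left(-2809\right) 1651} = \frac{1950}{2 \left(-15\right) \frac{1}{-17 - 15}} + \frac{1}{\left(-2809\right) 1651} = \frac{1950}{2 \left(-15\right) \frac{1}{-32}} - \frac{1}{4637659} = \frac{1950}{2 \left(-15\right) \left(- \frac{1}{32}\right)} - \frac{1}{4637659} = \frac{1950}{\frac{15}{16}} - \frac{1}{4637659} = 1950 \cdot \frac{16}{15} - \frac{1}{4637659} = 2080 - \frac{1}{4637659} = \frac{9646330719}{4637659}$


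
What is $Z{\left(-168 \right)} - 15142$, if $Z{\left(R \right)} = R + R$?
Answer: $-15478$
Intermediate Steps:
$Z{\left(R \right)} = 2 R$
$Z{\left(-168 \right)} - 15142 = 2 \left(-168\right) - 15142 = -336 - 15142 = -15478$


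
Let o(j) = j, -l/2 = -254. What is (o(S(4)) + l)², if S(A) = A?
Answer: 262144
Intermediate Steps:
l = 508 (l = -2*(-254) = 508)
(o(S(4)) + l)² = (4 + 508)² = 512² = 262144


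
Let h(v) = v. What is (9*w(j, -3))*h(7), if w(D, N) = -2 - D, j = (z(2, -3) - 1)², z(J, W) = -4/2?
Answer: -693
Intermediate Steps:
z(J, W) = -2 (z(J, W) = -4*½ = -2)
j = 9 (j = (-2 - 1)² = (-3)² = 9)
(9*w(j, -3))*h(7) = (9*(-2 - 1*9))*7 = (9*(-2 - 9))*7 = (9*(-11))*7 = -99*7 = -693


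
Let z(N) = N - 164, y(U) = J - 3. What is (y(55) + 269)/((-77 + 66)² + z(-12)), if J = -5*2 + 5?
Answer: -261/55 ≈ -4.7455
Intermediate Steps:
J = -5 (J = -10 + 5 = -5)
y(U) = -8 (y(U) = -5 - 3 = -8)
z(N) = -164 + N
(y(55) + 269)/((-77 + 66)² + z(-12)) = (-8 + 269)/((-77 + 66)² + (-164 - 12)) = 261/((-11)² - 176) = 261/(121 - 176) = 261/(-55) = 261*(-1/55) = -261/55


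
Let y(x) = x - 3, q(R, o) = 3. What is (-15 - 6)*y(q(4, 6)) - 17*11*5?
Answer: -935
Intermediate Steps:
y(x) = -3 + x
(-15 - 6)*y(q(4, 6)) - 17*11*5 = (-15 - 6)*(-3 + 3) - 17*11*5 = -21*0 - 187*5 = 0 - 935 = -935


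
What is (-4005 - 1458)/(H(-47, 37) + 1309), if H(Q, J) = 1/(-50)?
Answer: -273150/65449 ≈ -4.1735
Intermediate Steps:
H(Q, J) = -1/50
(-4005 - 1458)/(H(-47, 37) + 1309) = (-4005 - 1458)/(-1/50 + 1309) = -5463/65449/50 = -5463*50/65449 = -273150/65449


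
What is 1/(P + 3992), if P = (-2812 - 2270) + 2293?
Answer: 1/1203 ≈ 0.00083125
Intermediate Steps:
P = -2789 (P = -5082 + 2293 = -2789)
1/(P + 3992) = 1/(-2789 + 3992) = 1/1203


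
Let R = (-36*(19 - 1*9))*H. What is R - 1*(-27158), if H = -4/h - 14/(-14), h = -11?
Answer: 293338/11 ≈ 26667.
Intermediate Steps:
H = 15/11 (H = -4/(-11) - 14/(-14) = -4*(-1/11) - 14*(-1/14) = 4/11 + 1 = 15/11 ≈ 1.3636)
R = -5400/11 (R = -36*(19 - 1*9)*(15/11) = -36*(19 - 9)*(15/11) = -36*10*(15/11) = -360*15/11 = -5400/11 ≈ -490.91)
R - 1*(-27158) = -5400/11 - 1*(-27158) = -5400/11 + 27158 = 293338/11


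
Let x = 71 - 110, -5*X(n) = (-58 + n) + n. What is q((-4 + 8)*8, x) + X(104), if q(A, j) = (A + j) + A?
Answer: -5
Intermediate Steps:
X(n) = 58/5 - 2*n/5 (X(n) = -((-58 + n) + n)/5 = -(-58 + 2*n)/5 = 58/5 - 2*n/5)
x = -39
q(A, j) = j + 2*A
q((-4 + 8)*8, x) + X(104) = (-39 + 2*((-4 + 8)*8)) + (58/5 - ⅖*104) = (-39 + 2*(4*8)) + (58/5 - 208/5) = (-39 + 2*32) - 30 = (-39 + 64) - 30 = 25 - 30 = -5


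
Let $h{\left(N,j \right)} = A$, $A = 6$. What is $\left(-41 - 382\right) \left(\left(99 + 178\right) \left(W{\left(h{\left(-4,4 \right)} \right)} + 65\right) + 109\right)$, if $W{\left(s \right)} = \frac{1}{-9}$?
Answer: $-7649203$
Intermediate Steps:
$h{\left(N,j \right)} = 6$
$W{\left(s \right)} = - \frac{1}{9}$
$\left(-41 - 382\right) \left(\left(99 + 178\right) \left(W{\left(h{\left(-4,4 \right)} \right)} + 65\right) + 109\right) = \left(-41 - 382\right) \left(\left(99 + 178\right) \left(- \frac{1}{9} + 65\right) + 109\right) = - 423 \left(277 \cdot \frac{584}{9} + 109\right) = - 423 \left(\frac{161768}{9} + 109\right) = \left(-423\right) \frac{162749}{9} = -7649203$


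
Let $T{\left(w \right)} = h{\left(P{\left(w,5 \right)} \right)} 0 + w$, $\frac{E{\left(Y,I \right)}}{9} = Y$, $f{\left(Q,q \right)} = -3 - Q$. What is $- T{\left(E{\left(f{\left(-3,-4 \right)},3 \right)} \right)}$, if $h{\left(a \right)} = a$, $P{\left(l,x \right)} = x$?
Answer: $0$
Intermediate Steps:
$E{\left(Y,I \right)} = 9 Y$
$T{\left(w \right)} = w$ ($T{\left(w \right)} = 5 \cdot 0 + w = 0 + w = w$)
$- T{\left(E{\left(f{\left(-3,-4 \right)},3 \right)} \right)} = - 9 \left(-3 - -3\right) = - 9 \left(-3 + 3\right) = - 9 \cdot 0 = \left(-1\right) 0 = 0$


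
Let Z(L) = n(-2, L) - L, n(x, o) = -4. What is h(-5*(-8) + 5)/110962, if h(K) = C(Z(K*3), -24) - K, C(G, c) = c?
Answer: -69/110962 ≈ -0.00062183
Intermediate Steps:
Z(L) = -4 - L
h(K) = -24 - K
h(-5*(-8) + 5)/110962 = (-24 - (-5*(-8) + 5))/110962 = (-24 - (40 + 5))*(1/110962) = (-24 - 1*45)*(1/110962) = (-24 - 45)*(1/110962) = -69*1/110962 = -69/110962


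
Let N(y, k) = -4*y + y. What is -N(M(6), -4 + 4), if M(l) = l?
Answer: 18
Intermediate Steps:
N(y, k) = -3*y
-N(M(6), -4 + 4) = -(-3)*6 = -1*(-18) = 18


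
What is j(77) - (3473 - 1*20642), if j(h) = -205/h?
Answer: 1321808/77 ≈ 17166.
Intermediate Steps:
j(77) - (3473 - 1*20642) = -205/77 - (3473 - 1*20642) = -205*1/77 - (3473 - 20642) = -205/77 - 1*(-17169) = -205/77 + 17169 = 1321808/77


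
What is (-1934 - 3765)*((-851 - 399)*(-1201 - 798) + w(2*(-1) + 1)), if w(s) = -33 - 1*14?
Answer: -14240108397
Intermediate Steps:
w(s) = -47 (w(s) = -33 - 14 = -47)
(-1934 - 3765)*((-851 - 399)*(-1201 - 798) + w(2*(-1) + 1)) = (-1934 - 3765)*((-851 - 399)*(-1201 - 798) - 47) = -5699*(-1250*(-1999) - 47) = -5699*(2498750 - 47) = -5699*2498703 = -14240108397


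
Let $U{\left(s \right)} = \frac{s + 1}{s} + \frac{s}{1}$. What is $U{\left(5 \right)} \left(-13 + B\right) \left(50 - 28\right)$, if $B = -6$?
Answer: $- \frac{12958}{5} \approx -2591.6$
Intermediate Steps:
$U{\left(s \right)} = s + \frac{1 + s}{s}$ ($U{\left(s \right)} = \frac{1 + s}{s} + s 1 = \frac{1 + s}{s} + s = s + \frac{1 + s}{s}$)
$U{\left(5 \right)} \left(-13 + B\right) \left(50 - 28\right) = \left(1 + 5 + \frac{1}{5}\right) \left(-13 - 6\right) \left(50 - 28\right) = \left(1 + 5 + \frac{1}{5}\right) \left(\left(-19\right) 22\right) = \frac{31}{5} \left(-418\right) = - \frac{12958}{5}$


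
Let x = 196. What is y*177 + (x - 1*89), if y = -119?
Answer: -20956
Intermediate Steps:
y*177 + (x - 1*89) = -119*177 + (196 - 1*89) = -21063 + (196 - 89) = -21063 + 107 = -20956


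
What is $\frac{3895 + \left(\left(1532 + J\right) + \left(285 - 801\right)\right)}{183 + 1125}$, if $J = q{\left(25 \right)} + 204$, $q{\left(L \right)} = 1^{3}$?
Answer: $\frac{1279}{327} \approx 3.9113$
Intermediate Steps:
$q{\left(L \right)} = 1$
$J = 205$ ($J = 1 + 204 = 205$)
$\frac{3895 + \left(\left(1532 + J\right) + \left(285 - 801\right)\right)}{183 + 1125} = \frac{3895 + \left(\left(1532 + 205\right) + \left(285 - 801\right)\right)}{183 + 1125} = \frac{3895 + \left(1737 + \left(285 - 801\right)\right)}{1308} = \left(3895 + \left(1737 - 516\right)\right) \frac{1}{1308} = \left(3895 + 1221\right) \frac{1}{1308} = 5116 \cdot \frac{1}{1308} = \frac{1279}{327}$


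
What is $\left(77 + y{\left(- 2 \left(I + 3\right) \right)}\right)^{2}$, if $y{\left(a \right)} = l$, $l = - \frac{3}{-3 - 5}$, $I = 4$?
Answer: $\frac{383161}{64} \approx 5986.9$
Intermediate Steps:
$l = \frac{3}{8}$ ($l = - \frac{3}{-8} = \left(-3\right) \left(- \frac{1}{8}\right) = \frac{3}{8} \approx 0.375$)
$y{\left(a \right)} = \frac{3}{8}$
$\left(77 + y{\left(- 2 \left(I + 3\right) \right)}\right)^{2} = \left(77 + \frac{3}{8}\right)^{2} = \left(\frac{619}{8}\right)^{2} = \frac{383161}{64}$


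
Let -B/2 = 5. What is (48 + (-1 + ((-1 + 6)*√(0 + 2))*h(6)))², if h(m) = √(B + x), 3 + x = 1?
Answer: 1609 + 940*I*√6 ≈ 1609.0 + 2302.5*I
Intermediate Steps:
x = -2 (x = -3 + 1 = -2)
B = -10 (B = -2*5 = -10)
h(m) = 2*I*√3 (h(m) = √(-10 - 2) = √(-12) = 2*I*√3)
(48 + (-1 + ((-1 + 6)*√(0 + 2))*h(6)))² = (48 + (-1 + ((-1 + 6)*√(0 + 2))*(2*I*√3)))² = (48 + (-1 + (5*√2)*(2*I*√3)))² = (48 + (-1 + 10*I*√6))² = (47 + 10*I*√6)²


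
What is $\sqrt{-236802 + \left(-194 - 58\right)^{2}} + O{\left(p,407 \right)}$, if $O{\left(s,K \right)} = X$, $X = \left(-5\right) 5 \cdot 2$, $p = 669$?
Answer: $-50 + i \sqrt{173298} \approx -50.0 + 416.29 i$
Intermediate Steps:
$X = -50$ ($X = \left(-25\right) 2 = -50$)
$O{\left(s,K \right)} = -50$
$\sqrt{-236802 + \left(-194 - 58\right)^{2}} + O{\left(p,407 \right)} = \sqrt{-236802 + \left(-194 - 58\right)^{2}} - 50 = \sqrt{-236802 + \left(-252\right)^{2}} - 50 = \sqrt{-236802 + 63504} - 50 = \sqrt{-173298} - 50 = i \sqrt{173298} - 50 = -50 + i \sqrt{173298}$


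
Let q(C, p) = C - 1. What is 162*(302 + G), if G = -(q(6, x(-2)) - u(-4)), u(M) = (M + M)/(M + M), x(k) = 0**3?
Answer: 48276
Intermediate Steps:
x(k) = 0
u(M) = 1 (u(M) = (2*M)/((2*M)) = (2*M)*(1/(2*M)) = 1)
q(C, p) = -1 + C
G = -4 (G = -((-1 + 6) - 1*1) = -(5 - 1) = -1*4 = -4)
162*(302 + G) = 162*(302 - 4) = 162*298 = 48276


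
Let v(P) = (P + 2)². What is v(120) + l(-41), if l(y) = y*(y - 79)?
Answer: 19804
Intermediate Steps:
l(y) = y*(-79 + y)
v(P) = (2 + P)²
v(120) + l(-41) = (2 + 120)² - 41*(-79 - 41) = 122² - 41*(-120) = 14884 + 4920 = 19804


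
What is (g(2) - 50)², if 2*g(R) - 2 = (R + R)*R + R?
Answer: 1936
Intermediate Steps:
g(R) = 1 + R² + R/2 (g(R) = 1 + ((R + R)*R + R)/2 = 1 + ((2*R)*R + R)/2 = 1 + (2*R² + R)/2 = 1 + (R + 2*R²)/2 = 1 + (R² + R/2) = 1 + R² + R/2)
(g(2) - 50)² = ((1 + 2² + (½)*2) - 50)² = ((1 + 4 + 1) - 50)² = (6 - 50)² = (-44)² = 1936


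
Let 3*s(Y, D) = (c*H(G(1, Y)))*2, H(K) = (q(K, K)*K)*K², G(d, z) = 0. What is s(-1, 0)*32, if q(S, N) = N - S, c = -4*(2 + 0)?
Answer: 0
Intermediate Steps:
c = -8 (c = -4*2 = -8)
H(K) = 0 (H(K) = ((K - K)*K)*K² = (0*K)*K² = 0*K² = 0)
s(Y, D) = 0 (s(Y, D) = (-8*0*2)/3 = (0*2)/3 = (⅓)*0 = 0)
s(-1, 0)*32 = 0*32 = 0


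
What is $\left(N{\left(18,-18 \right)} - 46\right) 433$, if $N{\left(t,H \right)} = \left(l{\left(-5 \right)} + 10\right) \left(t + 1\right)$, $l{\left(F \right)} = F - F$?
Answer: $62352$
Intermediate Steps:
$l{\left(F \right)} = 0$
$N{\left(t,H \right)} = 10 + 10 t$ ($N{\left(t,H \right)} = \left(0 + 10\right) \left(t + 1\right) = 10 \left(1 + t\right) = 10 + 10 t$)
$\left(N{\left(18,-18 \right)} - 46\right) 433 = \left(\left(10 + 10 \cdot 18\right) - 46\right) 433 = \left(\left(10 + 180\right) - 46\right) 433 = \left(190 - 46\right) 433 = 144 \cdot 433 = 62352$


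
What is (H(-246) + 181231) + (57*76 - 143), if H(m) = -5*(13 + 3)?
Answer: 185340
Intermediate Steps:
H(m) = -80 (H(m) = -5*16 = -80)
(H(-246) + 181231) + (57*76 - 143) = (-80 + 181231) + (57*76 - 143) = 181151 + (4332 - 143) = 181151 + 4189 = 185340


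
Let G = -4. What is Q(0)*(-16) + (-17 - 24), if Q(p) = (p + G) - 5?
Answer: 103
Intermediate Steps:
Q(p) = -9 + p (Q(p) = (p - 4) - 5 = (-4 + p) - 5 = -9 + p)
Q(0)*(-16) + (-17 - 24) = (-9 + 0)*(-16) + (-17 - 24) = -9*(-16) - 41 = 144 - 41 = 103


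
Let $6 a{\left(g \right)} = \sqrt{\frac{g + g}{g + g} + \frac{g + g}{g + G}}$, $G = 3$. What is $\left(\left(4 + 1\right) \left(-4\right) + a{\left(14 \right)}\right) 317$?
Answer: $-6340 + \frac{317 \sqrt{85}}{34} \approx -6254.0$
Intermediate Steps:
$a{\left(g \right)} = \frac{\sqrt{1 + \frac{2 g}{3 + g}}}{6}$ ($a{\left(g \right)} = \frac{\sqrt{\frac{g + g}{g + g} + \frac{g + g}{g + 3}}}{6} = \frac{\sqrt{\frac{2 g}{2 g} + \frac{2 g}{3 + g}}}{6} = \frac{\sqrt{2 g \frac{1}{2 g} + \frac{2 g}{3 + g}}}{6} = \frac{\sqrt{1 + \frac{2 g}{3 + g}}}{6}$)
$\left(\left(4 + 1\right) \left(-4\right) + a{\left(14 \right)}\right) 317 = \left(\left(4 + 1\right) \left(-4\right) + \frac{\sqrt{3} \sqrt{\frac{1 + 14}{3 + 14}}}{6}\right) 317 = \left(5 \left(-4\right) + \frac{\sqrt{3} \sqrt{\frac{1}{17} \cdot 15}}{6}\right) 317 = \left(-20 + \frac{\sqrt{3} \sqrt{\frac{1}{17} \cdot 15}}{6}\right) 317 = \left(-20 + \frac{\sqrt{3} \sqrt{\frac{15}{17}}}{6}\right) 317 = \left(-20 + \frac{\sqrt{3} \frac{\sqrt{255}}{17}}{6}\right) 317 = \left(-20 + \frac{\sqrt{85}}{34}\right) 317 = -6340 + \frac{317 \sqrt{85}}{34}$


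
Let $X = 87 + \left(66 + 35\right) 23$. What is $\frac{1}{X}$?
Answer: $\frac{1}{2410} \approx 0.00041494$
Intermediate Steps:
$X = 2410$ ($X = 87 + 101 \cdot 23 = 87 + 2323 = 2410$)
$\frac{1}{X} = \frac{1}{2410}$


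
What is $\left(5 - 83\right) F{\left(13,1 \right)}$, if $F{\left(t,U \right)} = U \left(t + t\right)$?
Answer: $-2028$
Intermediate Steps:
$F{\left(t,U \right)} = 2 U t$ ($F{\left(t,U \right)} = U 2 t = 2 U t$)
$\left(5 - 83\right) F{\left(13,1 \right)} = \left(5 - 83\right) 2 \cdot 1 \cdot 13 = \left(-78\right) 26 = -2028$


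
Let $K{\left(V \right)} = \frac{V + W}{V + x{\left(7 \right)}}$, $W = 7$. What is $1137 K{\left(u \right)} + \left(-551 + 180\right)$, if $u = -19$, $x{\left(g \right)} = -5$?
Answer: $\frac{395}{2} \approx 197.5$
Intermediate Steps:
$K{\left(V \right)} = \frac{7 + V}{-5 + V}$ ($K{\left(V \right)} = \frac{V + 7}{V - 5} = \frac{7 + V}{-5 + V}$)
$1137 K{\left(u \right)} + \left(-551 + 180\right) = 1137 \frac{7 - 19}{-5 - 19} + \left(-551 + 180\right) = 1137 \frac{1}{-24} \left(-12\right) - 371 = 1137 \left(\left(- \frac{1}{24}\right) \left(-12\right)\right) - 371 = 1137 \cdot \frac{1}{2} - 371 = \frac{1137}{2} - 371 = \frac{395}{2}$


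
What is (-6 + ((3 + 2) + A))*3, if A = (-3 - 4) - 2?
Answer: -30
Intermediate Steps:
A = -9 (A = -7 - 2 = -9)
(-6 + ((3 + 2) + A))*3 = (-6 + ((3 + 2) - 9))*3 = (-6 + (5 - 9))*3 = (-6 - 4)*3 = -10*3 = -30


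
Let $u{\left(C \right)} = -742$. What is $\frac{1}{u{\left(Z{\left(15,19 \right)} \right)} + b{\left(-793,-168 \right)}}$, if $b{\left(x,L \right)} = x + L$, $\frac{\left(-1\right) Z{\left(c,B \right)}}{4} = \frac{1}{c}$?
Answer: $- \frac{1}{1703} \approx -0.0005872$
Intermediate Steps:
$Z{\left(c,B \right)} = - \frac{4}{c}$
$b{\left(x,L \right)} = L + x$
$\frac{1}{u{\left(Z{\left(15,19 \right)} \right)} + b{\left(-793,-168 \right)}} = \frac{1}{-742 - 961} = \frac{1}{-1703} = - \frac{1}{1703}$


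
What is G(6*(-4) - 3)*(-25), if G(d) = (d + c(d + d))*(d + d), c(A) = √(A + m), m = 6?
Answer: -36450 + 5400*I*√3 ≈ -36450.0 + 9353.1*I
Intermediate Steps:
c(A) = √(6 + A) (c(A) = √(A + 6) = √(6 + A))
G(d) = 2*d*(d + √(6 + 2*d)) (G(d) = (d + √(6 + (d + d)))*(d + d) = (d + √(6 + 2*d))*(2*d) = 2*d*(d + √(6 + 2*d)))
G(6*(-4) - 3)*(-25) = (2*(6*(-4) - 3)*((6*(-4) - 3) + √(6 + 2*(6*(-4) - 3))))*(-25) = (2*(-24 - 3)*((-24 - 3) + √(6 + 2*(-24 - 3))))*(-25) = (2*(-27)*(-27 + √(6 + 2*(-27))))*(-25) = (2*(-27)*(-27 + √(6 - 54)))*(-25) = (2*(-27)*(-27 + √(-48)))*(-25) = (2*(-27)*(-27 + 4*I*√3))*(-25) = (1458 - 216*I*√3)*(-25) = -36450 + 5400*I*√3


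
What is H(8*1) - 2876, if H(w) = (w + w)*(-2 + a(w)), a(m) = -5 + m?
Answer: -2860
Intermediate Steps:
H(w) = 2*w*(-7 + w) (H(w) = (w + w)*(-2 + (-5 + w)) = (2*w)*(-7 + w) = 2*w*(-7 + w))
H(8*1) - 2876 = 2*(8*1)*(-7 + 8*1) - 2876 = 2*8*(-7 + 8) - 2876 = 2*8*1 - 2876 = 16 - 2876 = -2860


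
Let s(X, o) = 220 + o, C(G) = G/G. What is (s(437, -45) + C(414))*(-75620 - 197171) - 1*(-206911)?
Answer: -47804305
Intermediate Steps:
C(G) = 1
(s(437, -45) + C(414))*(-75620 - 197171) - 1*(-206911) = ((220 - 45) + 1)*(-75620 - 197171) - 1*(-206911) = (175 + 1)*(-272791) + 206911 = 176*(-272791) + 206911 = -48011216 + 206911 = -47804305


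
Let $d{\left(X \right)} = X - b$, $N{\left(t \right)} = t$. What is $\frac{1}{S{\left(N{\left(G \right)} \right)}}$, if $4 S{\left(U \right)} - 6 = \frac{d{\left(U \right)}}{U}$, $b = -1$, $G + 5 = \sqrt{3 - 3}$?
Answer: $\frac{10}{17} \approx 0.58823$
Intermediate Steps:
$G = -5$ ($G = -5 + \sqrt{3 - 3} = -5 + \sqrt{0} = -5 + 0 = -5$)
$d{\left(X \right)} = 1 + X$ ($d{\left(X \right)} = X - -1 = X + 1 = 1 + X$)
$S{\left(U \right)} = \frac{3}{2} + \frac{1 + U}{4 U}$ ($S{\left(U \right)} = \frac{3}{2} + \frac{\left(1 + U\right) \frac{1}{U}}{4} = \frac{3}{2} + \frac{\frac{1}{U} \left(1 + U\right)}{4} = \frac{3}{2} + \frac{1 + U}{4 U}$)
$\frac{1}{S{\left(N{\left(G \right)} \right)}} = \frac{1}{\frac{1}{4} \frac{1}{-5} \left(1 + 7 \left(-5\right)\right)} = \frac{1}{\frac{1}{4} \left(- \frac{1}{5}\right) \left(1 - 35\right)} = \frac{1}{\frac{1}{4} \left(- \frac{1}{5}\right) \left(-34\right)} = \frac{1}{\frac{17}{10}} = \frac{10}{17}$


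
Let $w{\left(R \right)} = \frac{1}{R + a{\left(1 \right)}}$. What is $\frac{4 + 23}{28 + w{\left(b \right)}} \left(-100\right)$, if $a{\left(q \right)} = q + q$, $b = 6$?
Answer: $-96$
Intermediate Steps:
$a{\left(q \right)} = 2 q$
$w{\left(R \right)} = \frac{1}{2 + R}$ ($w{\left(R \right)} = \frac{1}{R + 2 \cdot 1} = \frac{1}{R + 2} = \frac{1}{2 + R}$)
$\frac{4 + 23}{28 + w{\left(b \right)}} \left(-100\right) = \frac{4 + 23}{28 + \frac{1}{2 + 6}} \left(-100\right) = \frac{27}{28 + \frac{1}{8}} \left(-100\right) = \frac{27}{\frac{225}{8}} \left(-100\right) = 27 \cdot \frac{8}{225} \left(-100\right) = \frac{24}{25} \left(-100\right) = -96$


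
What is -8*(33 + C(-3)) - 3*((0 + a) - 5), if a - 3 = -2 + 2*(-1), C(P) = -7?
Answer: -190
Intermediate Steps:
a = -1 (a = 3 + (-2 + 2*(-1)) = 3 + (-2 - 2) = 3 - 4 = -1)
-8*(33 + C(-3)) - 3*((0 + a) - 5) = -8*(33 - 7) - 3*((0 - 1) - 5) = -8*26 - 3*(-1 - 5) = -208 - 3*(-6) = -208 + 18 = -190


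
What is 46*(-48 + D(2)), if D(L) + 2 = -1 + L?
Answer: -2254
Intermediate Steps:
D(L) = -3 + L (D(L) = -2 + (-1 + L) = -3 + L)
46*(-48 + D(2)) = 46*(-48 + (-3 + 2)) = 46*(-48 - 1) = 46*(-49) = -2254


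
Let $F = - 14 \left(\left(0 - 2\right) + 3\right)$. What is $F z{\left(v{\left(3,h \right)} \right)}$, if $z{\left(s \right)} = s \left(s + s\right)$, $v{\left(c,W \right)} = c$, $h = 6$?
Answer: $-252$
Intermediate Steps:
$z{\left(s \right)} = 2 s^{2}$ ($z{\left(s \right)} = s 2 s = 2 s^{2}$)
$F = -14$ ($F = - 14 \left(-2 + 3\right) = \left(-14\right) 1 = -14$)
$F z{\left(v{\left(3,h \right)} \right)} = - 14 \cdot 2 \cdot 3^{2} = - 14 \cdot 2 \cdot 9 = \left(-14\right) 18 = -252$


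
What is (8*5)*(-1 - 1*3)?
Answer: -160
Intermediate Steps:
(8*5)*(-1 - 1*3) = 40*(-1 - 3) = 40*(-4) = -160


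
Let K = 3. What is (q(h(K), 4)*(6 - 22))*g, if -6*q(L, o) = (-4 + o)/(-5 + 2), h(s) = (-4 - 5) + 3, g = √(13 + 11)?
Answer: 0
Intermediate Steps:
g = 2*√6 (g = √24 = 2*√6 ≈ 4.8990)
h(s) = -6 (h(s) = -9 + 3 = -6)
q(L, o) = -2/9 + o/18 (q(L, o) = -(-4 + o)/(6*(-5 + 2)) = -(-4 + o)/(6*(-3)) = -(-4 + o)*(-1)/(6*3) = -(4/3 - o/3)/6 = -2/9 + o/18)
(q(h(K), 4)*(6 - 22))*g = ((-2/9 + (1/18)*4)*(6 - 22))*(2*√6) = ((-2/9 + 2/9)*(-16))*(2*√6) = (0*(-16))*(2*√6) = 0*(2*√6) = 0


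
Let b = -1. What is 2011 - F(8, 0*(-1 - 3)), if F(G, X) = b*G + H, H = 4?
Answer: 2015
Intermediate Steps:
F(G, X) = 4 - G (F(G, X) = -G + 4 = 4 - G)
2011 - F(8, 0*(-1 - 3)) = 2011 - (4 - 1*8) = 2011 - (4 - 8) = 2011 - 1*(-4) = 2011 + 4 = 2015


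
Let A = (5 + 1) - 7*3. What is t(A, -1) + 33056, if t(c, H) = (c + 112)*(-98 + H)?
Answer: 23453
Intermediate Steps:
A = -15 (A = 6 - 21 = -15)
t(c, H) = (-98 + H)*(112 + c) (t(c, H) = (112 + c)*(-98 + H) = (-98 + H)*(112 + c))
t(A, -1) + 33056 = (-10976 - 98*(-15) + 112*(-1) - 1*(-15)) + 33056 = (-10976 + 1470 - 112 + 15) + 33056 = -9603 + 33056 = 23453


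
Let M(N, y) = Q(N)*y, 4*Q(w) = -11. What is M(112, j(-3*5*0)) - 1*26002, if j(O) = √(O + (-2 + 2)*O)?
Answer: -26002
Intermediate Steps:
Q(w) = -11/4 (Q(w) = (¼)*(-11) = -11/4)
j(O) = √O (j(O) = √(O + 0*O) = √(O + 0) = √O)
M(N, y) = -11*y/4
M(112, j(-3*5*0)) - 1*26002 = -11*√(-3*5*0)/4 - 1*26002 = -11*√(-15*0)/4 - 26002 = -11*√0/4 - 26002 = -11/4*0 - 26002 = 0 - 26002 = -26002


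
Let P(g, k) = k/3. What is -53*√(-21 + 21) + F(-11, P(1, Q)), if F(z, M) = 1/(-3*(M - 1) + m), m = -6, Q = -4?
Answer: 1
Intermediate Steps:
P(g, k) = k/3 (P(g, k) = k*(⅓) = k/3)
F(z, M) = 1/(-3 - 3*M) (F(z, M) = 1/(-3*(M - 1) - 6) = 1/(-3*(-1 + M) - 6) = 1/((3 - 3*M) - 6) = 1/(-3 - 3*M))
-53*√(-21 + 21) + F(-11, P(1, Q)) = -53*√(-21 + 21) - 1/(3 + 3*((⅓)*(-4))) = -53*√0 - 1/(3 + 3*(-4/3)) = -53*0 - 1/(3 - 4) = 0 - 1/(-1) = 0 - 1*(-1) = 0 + 1 = 1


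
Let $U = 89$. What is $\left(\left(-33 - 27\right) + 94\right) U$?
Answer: $3026$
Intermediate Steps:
$\left(\left(-33 - 27\right) + 94\right) U = \left(\left(-33 - 27\right) + 94\right) 89 = \left(-60 + 94\right) 89 = 34 \cdot 89 = 3026$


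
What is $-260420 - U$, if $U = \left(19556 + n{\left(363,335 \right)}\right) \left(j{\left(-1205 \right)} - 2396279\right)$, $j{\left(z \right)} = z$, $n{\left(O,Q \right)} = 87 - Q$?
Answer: $46290360652$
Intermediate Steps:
$U = -46290621072$ ($U = \left(19556 + \left(87 - 335\right)\right) \left(-1205 - 2396279\right) = \left(19556 + \left(87 - 335\right)\right) \left(-2397484\right) = \left(19556 - 248\right) \left(-2397484\right) = 19308 \left(-2397484\right) = -46290621072$)
$-260420 - U = -260420 - -46290621072 = -260420 + 46290621072 = 46290360652$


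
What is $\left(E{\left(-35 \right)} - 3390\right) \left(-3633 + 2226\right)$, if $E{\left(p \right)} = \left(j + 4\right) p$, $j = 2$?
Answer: $5065200$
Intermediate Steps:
$E{\left(p \right)} = 6 p$ ($E{\left(p \right)} = \left(2 + 4\right) p = 6 p$)
$\left(E{\left(-35 \right)} - 3390\right) \left(-3633 + 2226\right) = \left(6 \left(-35\right) - 3390\right) \left(-3633 + 2226\right) = \left(-210 - 3390\right) \left(-1407\right) = \left(-3600\right) \left(-1407\right) = 5065200$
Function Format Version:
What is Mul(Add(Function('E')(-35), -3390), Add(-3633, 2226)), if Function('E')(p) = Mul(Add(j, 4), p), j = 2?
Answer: 5065200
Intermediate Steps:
Function('E')(p) = Mul(6, p) (Function('E')(p) = Mul(Add(2, 4), p) = Mul(6, p))
Mul(Add(Function('E')(-35), -3390), Add(-3633, 2226)) = Mul(Add(Mul(6, -35), -3390), Add(-3633, 2226)) = Mul(Add(-210, -3390), -1407) = Mul(-3600, -1407) = 5065200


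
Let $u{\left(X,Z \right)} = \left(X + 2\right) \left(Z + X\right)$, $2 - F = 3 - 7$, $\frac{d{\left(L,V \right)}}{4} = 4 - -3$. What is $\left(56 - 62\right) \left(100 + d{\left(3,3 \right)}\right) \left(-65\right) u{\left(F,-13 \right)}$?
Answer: $-2795520$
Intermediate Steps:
$d{\left(L,V \right)} = 28$ ($d{\left(L,V \right)} = 4 \left(4 - -3\right) = 4 \left(4 + 3\right) = 4 \cdot 7 = 28$)
$F = 6$ ($F = 2 - \left(3 - 7\right) = 2 - -4 = 2 + 4 = 6$)
$u{\left(X,Z \right)} = \left(2 + X\right) \left(X + Z\right)$
$\left(56 - 62\right) \left(100 + d{\left(3,3 \right)}\right) \left(-65\right) u{\left(F,-13 \right)} = \left(56 - 62\right) \left(100 + 28\right) \left(-65\right) \left(6^{2} + 2 \cdot 6 + 2 \left(-13\right) + 6 \left(-13\right)\right) = \left(-6\right) 128 \left(-65\right) \left(36 + 12 - 26 - 78\right) = \left(-768\right) \left(-65\right) \left(-56\right) = 49920 \left(-56\right) = -2795520$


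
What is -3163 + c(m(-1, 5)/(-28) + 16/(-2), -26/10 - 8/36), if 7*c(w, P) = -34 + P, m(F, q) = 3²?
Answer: -998002/315 ≈ -3168.3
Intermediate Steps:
m(F, q) = 9
c(w, P) = -34/7 + P/7 (c(w, P) = (-34 + P)/7 = -34/7 + P/7)
-3163 + c(m(-1, 5)/(-28) + 16/(-2), -26/10 - 8/36) = -3163 + (-34/7 + (-26/10 - 8/36)/7) = -3163 + (-34/7 + (-26*⅒ - 8*1/36)/7) = -3163 + (-34/7 + (-13/5 - 2/9)/7) = -3163 + (-34/7 + (⅐)*(-127/45)) = -3163 + (-34/7 - 127/315) = -3163 - 1657/315 = -998002/315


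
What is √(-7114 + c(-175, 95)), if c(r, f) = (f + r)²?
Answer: I*√714 ≈ 26.721*I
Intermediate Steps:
√(-7114 + c(-175, 95)) = √(-7114 + (95 - 175)²) = √(-7114 + (-80)²) = √(-7114 + 6400) = √(-714) = I*√714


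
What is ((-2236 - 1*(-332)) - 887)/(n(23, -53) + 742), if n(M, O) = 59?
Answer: -2791/801 ≈ -3.4844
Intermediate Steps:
((-2236 - 1*(-332)) - 887)/(n(23, -53) + 742) = ((-2236 - 1*(-332)) - 887)/(59 + 742) = ((-2236 + 332) - 887)/801 = (-1904 - 887)*(1/801) = -2791*1/801 = -2791/801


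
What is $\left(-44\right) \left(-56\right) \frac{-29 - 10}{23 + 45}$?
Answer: $- \frac{24024}{17} \approx -1413.2$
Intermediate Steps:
$\left(-44\right) \left(-56\right) \frac{-29 - 10}{23 + 45} = 2464 \left(- \frac{39}{68}\right) = - \frac{24024}{17}$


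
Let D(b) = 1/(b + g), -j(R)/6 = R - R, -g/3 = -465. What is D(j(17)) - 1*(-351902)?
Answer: 490903291/1395 ≈ 3.5190e+5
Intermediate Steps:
g = 1395 (g = -3*(-465) = 1395)
j(R) = 0 (j(R) = -6*(R - R) = -6*0 = 0)
D(b) = 1/(1395 + b) (D(b) = 1/(b + 1395) = 1/(1395 + b))
D(j(17)) - 1*(-351902) = 1/(1395 + 0) - 1*(-351902) = 1/1395 + 351902 = 490903291/1395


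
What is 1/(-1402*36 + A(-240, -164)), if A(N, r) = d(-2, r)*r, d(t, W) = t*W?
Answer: -1/104264 ≈ -9.5910e-6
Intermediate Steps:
d(t, W) = W*t
A(N, r) = -2*r**2 (A(N, r) = (r*(-2))*r = (-2*r)*r = -2*r**2)
1/(-1402*36 + A(-240, -164)) = 1/(-1402*36 - 2*(-164)**2) = 1/(-50472 - 2*26896) = 1/(-50472 - 53792) = 1/(-104264) = -1/104264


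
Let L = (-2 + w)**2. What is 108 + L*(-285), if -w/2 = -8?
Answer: -55752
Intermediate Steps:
w = 16 (w = -2*(-8) = 16)
L = 196 (L = (-2 + 16)**2 = 14**2 = 196)
108 + L*(-285) = 108 + 196*(-285) = 108 - 55860 = -55752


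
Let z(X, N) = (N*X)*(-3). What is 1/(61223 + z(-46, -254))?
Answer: 1/26171 ≈ 3.8210e-5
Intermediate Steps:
z(X, N) = -3*N*X
1/(61223 + z(-46, -254)) = 1/(61223 - 3*(-254)*(-46)) = 1/(61223 - 35052) = 1/26171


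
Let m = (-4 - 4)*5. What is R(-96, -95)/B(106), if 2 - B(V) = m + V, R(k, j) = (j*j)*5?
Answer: -45125/64 ≈ -705.08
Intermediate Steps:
m = -40 (m = -8*5 = -40)
R(k, j) = 5*j**2 (R(k, j) = j**2*5 = 5*j**2)
B(V) = 42 - V (B(V) = 2 - (-40 + V) = 2 + (40 - V) = 42 - V)
R(-96, -95)/B(106) = (5*(-95)**2)/(42 - 1*106) = (5*9025)/(42 - 106) = 45125/(-64) = 45125*(-1/64) = -45125/64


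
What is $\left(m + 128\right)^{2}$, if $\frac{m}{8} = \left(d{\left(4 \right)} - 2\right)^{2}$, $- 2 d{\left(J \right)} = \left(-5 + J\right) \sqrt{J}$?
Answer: $18496$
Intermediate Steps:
$d{\left(J \right)} = - \frac{\sqrt{J} \left(-5 + J\right)}{2}$ ($d{\left(J \right)} = - \frac{\left(-5 + J\right) \sqrt{J}}{2} = - \frac{\sqrt{J} \left(-5 + J\right)}{2}$)
$m = 8$ ($m = 8 \left(\frac{\sqrt{4} \left(5 - 4\right)}{2} - 2\right)^{2} = 8 \left(\frac{1}{2} \cdot 2 \left(5 - 4\right) - 2\right)^{2} = 8 \left(\frac{1}{2} \cdot 2 \cdot 1 - 2\right)^{2} = 8 \left(1 - 2\right)^{2} = 8 \left(-1\right)^{2} = 8 \cdot 1 = 8$)
$\left(m + 128\right)^{2} = \left(8 + 128\right)^{2} = 136^{2} = 18496$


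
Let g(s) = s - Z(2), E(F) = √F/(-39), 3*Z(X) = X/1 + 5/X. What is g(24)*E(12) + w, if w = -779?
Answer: -779 - 15*√3/13 ≈ -781.00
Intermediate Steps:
Z(X) = X/3 + 5/(3*X) (Z(X) = (X/1 + 5/X)/3 = (X*1 + 5/X)/3 = (X + 5/X)/3 = X/3 + 5/(3*X))
E(F) = -√F/39
g(s) = -3/2 + s (g(s) = s - (5 + 2²)/(3*2) = s - (5 + 4)/(3*2) = s - 9/(3*2) = s - 1*3/2 = s - 3/2 = -3/2 + s)
g(24)*E(12) + w = (-3/2 + 24)*(-2*√3/39) - 779 = 45*(-2*√3/39)/2 - 779 = -15*√3/13 - 779 = -779 - 15*√3/13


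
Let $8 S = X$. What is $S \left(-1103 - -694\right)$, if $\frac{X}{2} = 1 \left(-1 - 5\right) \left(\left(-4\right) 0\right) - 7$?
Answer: $\frac{2863}{4} \approx 715.75$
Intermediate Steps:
$X = -14$ ($X = 2 \left(1 \left(-1 - 5\right) \left(\left(-4\right) 0\right) - 7\right) = 2 \left(1 \left(-6\right) 0 - 7\right) = 2 \left(\left(-6\right) 0 - 7\right) = 2 \left(0 - 7\right) = 2 \left(-7\right) = -14$)
$S = - \frac{7}{4}$ ($S = \frac{1}{8} \left(-14\right) = - \frac{7}{4} \approx -1.75$)
$S \left(-1103 - -694\right) = - \frac{7 \left(-1103 - -694\right)}{4} = - \frac{7 \left(-1103 + 694\right)}{4} = \left(- \frac{7}{4}\right) \left(-409\right) = \frac{2863}{4}$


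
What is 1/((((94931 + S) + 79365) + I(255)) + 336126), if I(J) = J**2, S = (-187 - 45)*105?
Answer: 1/551087 ≈ 1.8146e-6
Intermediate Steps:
S = -24360 (S = -232*105 = -24360)
1/((((94931 + S) + 79365) + I(255)) + 336126) = 1/((((94931 - 24360) + 79365) + 255**2) + 336126) = 1/(((70571 + 79365) + 65025) + 336126) = 1/((149936 + 65025) + 336126) = 1/(214961 + 336126) = 1/551087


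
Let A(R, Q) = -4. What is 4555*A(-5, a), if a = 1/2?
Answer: -18220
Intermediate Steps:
a = 1/2 ≈ 0.50000
4555*A(-5, a) = 4555*(-4) = -18220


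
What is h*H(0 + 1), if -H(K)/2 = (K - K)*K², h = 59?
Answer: 0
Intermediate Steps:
H(K) = 0 (H(K) = -2*(K - K)*K² = -0*K² = -2*0 = 0)
h*H(0 + 1) = 59*0 = 0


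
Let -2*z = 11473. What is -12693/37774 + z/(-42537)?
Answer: -14692345/73036029 ≈ -0.20117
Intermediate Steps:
z = -11473/2 (z = -½*11473 = -11473/2 ≈ -5736.5)
-12693/37774 + z/(-42537) = -12693/37774 - 11473/2/(-42537) = -12693*1/37774 - 11473/2*(-1/42537) = -12693/37774 + 1043/7734 = -14692345/73036029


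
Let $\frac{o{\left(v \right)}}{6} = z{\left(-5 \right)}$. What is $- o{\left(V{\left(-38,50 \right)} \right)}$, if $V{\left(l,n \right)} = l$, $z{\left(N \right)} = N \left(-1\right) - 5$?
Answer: $0$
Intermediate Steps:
$z{\left(N \right)} = -5 - N$ ($z{\left(N \right)} = - N - 5 = -5 - N$)
$o{\left(v \right)} = 0$ ($o{\left(v \right)} = 6 \left(-5 - -5\right) = 6 \left(-5 + 5\right) = 6 \cdot 0 = 0$)
$- o{\left(V{\left(-38,50 \right)} \right)} = \left(-1\right) 0 = 0$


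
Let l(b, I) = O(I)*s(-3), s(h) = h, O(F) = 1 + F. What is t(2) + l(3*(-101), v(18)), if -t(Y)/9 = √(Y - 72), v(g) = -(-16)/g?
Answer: -17/3 - 9*I*√70 ≈ -5.6667 - 75.299*I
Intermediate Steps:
v(g) = 16/g
t(Y) = -9*√(-72 + Y) (t(Y) = -9*√(Y - 72) = -9*√(-72 + Y))
l(b, I) = -3 - 3*I (l(b, I) = (1 + I)*(-3) = -3 - 3*I)
t(2) + l(3*(-101), v(18)) = -9*√(-72 + 2) + (-3 - 48/18) = -9*I*√70 + (-3 - 48/18) = -9*I*√70 + (-3 - 3*8/9) = -9*I*√70 + (-3 - 8/3) = -9*I*√70 - 17/3 = -17/3 - 9*I*√70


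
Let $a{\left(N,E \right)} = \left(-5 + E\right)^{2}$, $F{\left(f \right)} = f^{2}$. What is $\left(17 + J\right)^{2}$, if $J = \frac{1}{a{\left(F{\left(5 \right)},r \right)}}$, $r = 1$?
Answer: $\frac{74529}{256} \approx 291.13$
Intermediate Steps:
$J = \frac{1}{16}$ ($J = \frac{1}{\left(-5 + 1\right)^{2}} = \frac{1}{\left(-4\right)^{2}} = \frac{1}{16} \approx 0.0625$)
$\left(17 + J\right)^{2} = \left(17 + \frac{1}{16}\right)^{2} = \left(\frac{273}{16}\right)^{2} = \frac{74529}{256}$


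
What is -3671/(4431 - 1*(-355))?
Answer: -3671/4786 ≈ -0.76703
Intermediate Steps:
-3671/(4431 - 1*(-355)) = -3671/(4431 + 355) = -3671/4786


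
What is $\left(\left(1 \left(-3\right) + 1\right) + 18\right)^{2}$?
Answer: $256$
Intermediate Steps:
$\left(\left(1 \left(-3\right) + 1\right) + 18\right)^{2} = \left(\left(-3 + 1\right) + 18\right)^{2} = \left(-2 + 18\right)^{2} = 16^{2} = 256$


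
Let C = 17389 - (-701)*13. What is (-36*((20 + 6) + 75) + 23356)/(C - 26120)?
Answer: 9860/191 ≈ 51.623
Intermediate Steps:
C = 26502 (C = 17389 - 1*(-9113) = 17389 + 9113 = 26502)
(-36*((20 + 6) + 75) + 23356)/(C - 26120) = (-36*((20 + 6) + 75) + 23356)/(26502 - 26120) = (-36*(26 + 75) + 23356)/382 = (-36*101 + 23356)*(1/382) = (-3636 + 23356)*(1/382) = 19720*(1/382) = 9860/191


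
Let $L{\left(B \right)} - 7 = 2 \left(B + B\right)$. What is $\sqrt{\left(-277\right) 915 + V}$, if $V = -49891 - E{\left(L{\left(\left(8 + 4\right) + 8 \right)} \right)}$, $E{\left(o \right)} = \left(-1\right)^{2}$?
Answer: $11 i \sqrt{2507} \approx 550.77 i$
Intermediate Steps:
$L{\left(B \right)} = 7 + 4 B$ ($L{\left(B \right)} = 7 + 2 \left(B + B\right) = 7 + 2 \cdot 2 B = 7 + 4 B$)
$E{\left(o \right)} = 1$
$V = -49892$ ($V = -49891 - 1 = -49892$)
$\sqrt{\left(-277\right) 915 + V} = \sqrt{\left(-277\right) 915 - 49892} = \sqrt{-253455 - 49892} = \sqrt{-303347} = 11 i \sqrt{2507}$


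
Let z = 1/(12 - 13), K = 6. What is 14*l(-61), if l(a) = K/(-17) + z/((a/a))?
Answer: -322/17 ≈ -18.941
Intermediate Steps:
z = -1 (z = 1/(-1) = -1)
l(a) = -23/17 (l(a) = 6/(-17) - 1/(a/a) = 6*(-1/17) - 1/1 = -6/17 - 1*1 = -6/17 - 1 = -23/17)
14*l(-61) = 14*(-23/17) = -322/17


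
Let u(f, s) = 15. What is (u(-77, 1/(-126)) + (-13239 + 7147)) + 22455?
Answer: 16378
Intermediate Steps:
(u(-77, 1/(-126)) + (-13239 + 7147)) + 22455 = (15 + (-13239 + 7147)) + 22455 = (15 - 6092) + 22455 = -6077 + 22455 = 16378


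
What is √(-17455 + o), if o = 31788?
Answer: √14333 ≈ 119.72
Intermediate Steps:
√(-17455 + o) = √(-17455 + 31788) = √14333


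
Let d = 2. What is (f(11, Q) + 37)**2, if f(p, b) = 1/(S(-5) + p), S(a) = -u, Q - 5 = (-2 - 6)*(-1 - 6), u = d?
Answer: 111556/81 ≈ 1377.2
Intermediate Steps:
u = 2
Q = 61 (Q = 5 + (-2 - 6)*(-1 - 6) = 5 - 8*(-7) = 5 + 56 = 61)
S(a) = -2 (S(a) = -1*2 = -2)
f(p, b) = 1/(-2 + p)
(f(11, Q) + 37)**2 = (1/(-2 + 11) + 37)**2 = (1/9 + 37)**2 = (334/9)**2 = 111556/81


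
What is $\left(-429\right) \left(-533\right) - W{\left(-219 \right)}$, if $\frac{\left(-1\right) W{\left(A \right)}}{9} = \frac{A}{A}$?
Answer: $228666$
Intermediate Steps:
$W{\left(A \right)} = -9$ ($W{\left(A \right)} = - 9 \frac{A}{A} = \left(-9\right) 1 = -9$)
$\left(-429\right) \left(-533\right) - W{\left(-219 \right)} = \left(-429\right) \left(-533\right) - -9 = 228657 + 9 = 228666$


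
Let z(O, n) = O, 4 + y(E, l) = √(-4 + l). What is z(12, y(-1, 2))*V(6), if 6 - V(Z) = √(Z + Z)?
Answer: 72 - 24*√3 ≈ 30.431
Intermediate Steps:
y(E, l) = -4 + √(-4 + l)
V(Z) = 6 - √2*√Z (V(Z) = 6 - √(Z + Z) = 6 - √(2*Z) = 6 - √2*√Z)
z(12, y(-1, 2))*V(6) = 12*(6 - √2*√6) = 12*(6 - 2*√3) = 72 - 24*√3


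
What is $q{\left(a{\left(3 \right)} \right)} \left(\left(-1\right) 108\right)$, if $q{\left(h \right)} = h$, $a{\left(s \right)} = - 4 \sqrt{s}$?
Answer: $432 \sqrt{3} \approx 748.25$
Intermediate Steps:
$q{\left(a{\left(3 \right)} \right)} \left(\left(-1\right) 108\right) = - 4 \sqrt{3} \left(\left(-1\right) 108\right) = - 4 \sqrt{3} \left(-108\right) = 432 \sqrt{3}$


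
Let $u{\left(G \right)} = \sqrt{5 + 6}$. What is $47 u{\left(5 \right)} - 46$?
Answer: $-46 + 47 \sqrt{11} \approx 109.88$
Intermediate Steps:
$u{\left(G \right)} = \sqrt{11}$
$47 u{\left(5 \right)} - 46 = 47 \sqrt{11} - 46 = -46 + 47 \sqrt{11}$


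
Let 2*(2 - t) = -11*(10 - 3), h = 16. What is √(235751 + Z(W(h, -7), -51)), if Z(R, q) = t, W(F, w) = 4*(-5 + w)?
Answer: √943166/2 ≈ 485.58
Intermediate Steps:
W(F, w) = -20 + 4*w
t = 81/2 (t = 2 - (-11)*(10 - 3)/2 = 2 - (-11)*7/2 = 2 - ½*(-77) = 2 + 77/2 = 81/2 ≈ 40.500)
Z(R, q) = 81/2
√(235751 + Z(W(h, -7), -51)) = √(235751 + 81/2) = √(471583/2) = √943166/2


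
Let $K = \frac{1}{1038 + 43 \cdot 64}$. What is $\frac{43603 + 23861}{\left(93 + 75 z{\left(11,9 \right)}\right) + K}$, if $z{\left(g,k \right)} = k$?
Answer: $\frac{255688560}{2910721} \approx 87.844$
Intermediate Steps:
$K = \frac{1}{3790}$ ($K = \frac{1}{1038 + 2752} = \frac{1}{3790} \approx 0.00026385$)
$\frac{43603 + 23861}{\left(93 + 75 z{\left(11,9 \right)}\right) + K} = \frac{43603 + 23861}{\left(93 + 75 \cdot 9\right) + \frac{1}{3790}} = \frac{67464}{\left(93 + 675\right) + \frac{1}{3790}} = \frac{67464}{768 + \frac{1}{3790}} = \frac{67464}{\frac{2910721}{3790}} = 67464 \cdot \frac{3790}{2910721} = \frac{255688560}{2910721}$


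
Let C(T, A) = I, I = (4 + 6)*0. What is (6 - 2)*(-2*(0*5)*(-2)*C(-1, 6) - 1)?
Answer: -4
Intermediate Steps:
I = 0 (I = 10*0 = 0)
C(T, A) = 0
(6 - 2)*(-2*(0*5)*(-2)*C(-1, 6) - 1) = (6 - 2)*(-2*(0*5)*(-2)*0 - 1) = 4*(-2*0*(-2)*0 - 1) = 4*(-0*0 - 1) = 4*(-2*0 - 1) = 4*(0 - 1) = 4*(-1) = -4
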